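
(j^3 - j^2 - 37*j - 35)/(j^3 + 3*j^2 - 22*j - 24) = (j^2 - 2*j - 35)/(j^2 + 2*j - 24)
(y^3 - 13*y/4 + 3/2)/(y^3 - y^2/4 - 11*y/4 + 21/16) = 4*(y + 2)/(4*y + 7)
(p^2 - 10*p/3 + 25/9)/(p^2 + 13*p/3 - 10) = (p - 5/3)/(p + 6)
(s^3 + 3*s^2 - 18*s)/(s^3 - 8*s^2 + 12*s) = (s^2 + 3*s - 18)/(s^2 - 8*s + 12)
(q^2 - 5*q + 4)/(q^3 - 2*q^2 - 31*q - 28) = (-q^2 + 5*q - 4)/(-q^3 + 2*q^2 + 31*q + 28)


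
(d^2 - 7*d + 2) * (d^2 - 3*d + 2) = d^4 - 10*d^3 + 25*d^2 - 20*d + 4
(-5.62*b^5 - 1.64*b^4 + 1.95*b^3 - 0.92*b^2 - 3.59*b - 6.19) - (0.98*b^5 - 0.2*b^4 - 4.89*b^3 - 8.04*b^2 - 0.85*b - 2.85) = -6.6*b^5 - 1.44*b^4 + 6.84*b^3 + 7.12*b^2 - 2.74*b - 3.34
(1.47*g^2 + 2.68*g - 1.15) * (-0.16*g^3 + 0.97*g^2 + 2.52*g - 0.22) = -0.2352*g^5 + 0.9971*g^4 + 6.488*g^3 + 5.3147*g^2 - 3.4876*g + 0.253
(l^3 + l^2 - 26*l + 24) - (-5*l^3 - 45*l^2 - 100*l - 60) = 6*l^3 + 46*l^2 + 74*l + 84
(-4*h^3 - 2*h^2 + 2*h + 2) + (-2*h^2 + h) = -4*h^3 - 4*h^2 + 3*h + 2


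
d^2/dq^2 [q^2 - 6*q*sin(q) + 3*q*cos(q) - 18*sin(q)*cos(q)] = 6*q*sin(q) - 3*q*cos(q) - 6*sin(q) + 36*sin(2*q) - 12*cos(q) + 2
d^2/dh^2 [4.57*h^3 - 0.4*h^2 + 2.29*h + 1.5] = 27.42*h - 0.8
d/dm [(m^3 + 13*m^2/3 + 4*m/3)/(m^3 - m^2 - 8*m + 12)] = 8*(-2*m^3 - 11*m^2 - 21*m - 3)/(3*(m^5 - 15*m^3 + 10*m^2 + 60*m - 72))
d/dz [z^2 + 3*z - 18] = 2*z + 3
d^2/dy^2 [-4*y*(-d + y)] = -8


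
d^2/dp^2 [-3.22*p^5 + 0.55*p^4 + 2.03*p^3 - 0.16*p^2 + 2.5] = -64.4*p^3 + 6.6*p^2 + 12.18*p - 0.32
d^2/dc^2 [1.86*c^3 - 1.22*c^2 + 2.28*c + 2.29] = 11.16*c - 2.44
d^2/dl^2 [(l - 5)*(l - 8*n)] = 2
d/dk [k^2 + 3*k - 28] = 2*k + 3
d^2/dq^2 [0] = 0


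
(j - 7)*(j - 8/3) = j^2 - 29*j/3 + 56/3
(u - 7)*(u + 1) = u^2 - 6*u - 7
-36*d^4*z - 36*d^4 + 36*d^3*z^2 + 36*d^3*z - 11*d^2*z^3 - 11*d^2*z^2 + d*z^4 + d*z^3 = (-6*d + z)*(-3*d + z)*(-2*d + z)*(d*z + d)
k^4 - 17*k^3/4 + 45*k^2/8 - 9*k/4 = k*(k - 2)*(k - 3/2)*(k - 3/4)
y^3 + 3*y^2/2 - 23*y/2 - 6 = (y - 3)*(y + 1/2)*(y + 4)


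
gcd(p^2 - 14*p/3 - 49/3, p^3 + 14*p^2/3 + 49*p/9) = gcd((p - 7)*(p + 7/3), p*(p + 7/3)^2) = p + 7/3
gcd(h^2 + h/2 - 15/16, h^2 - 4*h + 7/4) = 1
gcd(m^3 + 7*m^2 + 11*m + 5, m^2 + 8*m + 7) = m + 1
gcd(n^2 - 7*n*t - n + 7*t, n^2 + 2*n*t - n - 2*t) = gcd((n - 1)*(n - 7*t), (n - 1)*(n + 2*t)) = n - 1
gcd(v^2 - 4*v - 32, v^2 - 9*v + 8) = v - 8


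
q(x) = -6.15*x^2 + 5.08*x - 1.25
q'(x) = 5.08 - 12.3*x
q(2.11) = -17.91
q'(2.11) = -20.87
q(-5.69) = -229.27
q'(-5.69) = 75.07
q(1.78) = -11.69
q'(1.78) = -16.81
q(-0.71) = -7.96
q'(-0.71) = 13.81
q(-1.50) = -22.71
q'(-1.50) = 23.53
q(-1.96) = -34.83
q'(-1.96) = 29.19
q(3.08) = -43.94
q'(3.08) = -32.80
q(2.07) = -17.09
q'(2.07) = -20.38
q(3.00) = -41.36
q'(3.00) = -31.82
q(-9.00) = -545.12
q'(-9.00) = 115.78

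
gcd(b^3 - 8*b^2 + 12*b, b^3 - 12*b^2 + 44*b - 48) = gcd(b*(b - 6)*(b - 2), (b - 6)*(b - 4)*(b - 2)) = b^2 - 8*b + 12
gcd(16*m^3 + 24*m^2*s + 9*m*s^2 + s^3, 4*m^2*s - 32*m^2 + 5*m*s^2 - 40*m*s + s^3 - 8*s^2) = 4*m^2 + 5*m*s + s^2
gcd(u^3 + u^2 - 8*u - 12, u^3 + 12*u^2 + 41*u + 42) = u + 2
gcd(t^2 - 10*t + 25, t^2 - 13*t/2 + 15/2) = t - 5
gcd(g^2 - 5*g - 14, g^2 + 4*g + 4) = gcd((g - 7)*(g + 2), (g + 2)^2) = g + 2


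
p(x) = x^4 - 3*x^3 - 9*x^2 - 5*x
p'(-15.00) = -15260.00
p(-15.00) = 58800.00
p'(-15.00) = -15260.00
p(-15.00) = 58800.00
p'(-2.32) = -61.63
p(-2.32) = 29.59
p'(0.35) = -12.23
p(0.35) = -2.97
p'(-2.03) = -39.01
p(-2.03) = 15.14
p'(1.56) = -39.80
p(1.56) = -35.17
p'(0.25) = -10.00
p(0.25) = -1.86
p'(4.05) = 40.20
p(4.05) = -98.12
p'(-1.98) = -35.69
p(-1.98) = 13.27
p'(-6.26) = -1226.27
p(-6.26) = 1950.22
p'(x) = 4*x^3 - 9*x^2 - 18*x - 5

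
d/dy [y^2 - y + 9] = 2*y - 1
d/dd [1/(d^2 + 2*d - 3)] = 2*(-d - 1)/(d^2 + 2*d - 3)^2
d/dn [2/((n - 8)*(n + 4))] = 4*(2 - n)/(n^4 - 8*n^3 - 48*n^2 + 256*n + 1024)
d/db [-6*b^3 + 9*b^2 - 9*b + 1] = -18*b^2 + 18*b - 9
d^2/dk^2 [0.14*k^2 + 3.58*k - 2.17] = 0.280000000000000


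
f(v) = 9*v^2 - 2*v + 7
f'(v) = 18*v - 2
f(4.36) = 169.37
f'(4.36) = 76.48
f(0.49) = 8.18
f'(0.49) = 6.82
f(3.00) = 82.00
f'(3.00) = 52.00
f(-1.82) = 40.45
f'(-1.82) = -34.76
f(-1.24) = 23.32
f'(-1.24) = -24.32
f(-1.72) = 37.07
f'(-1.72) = -32.96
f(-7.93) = 588.82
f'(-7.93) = -144.74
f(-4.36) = 186.81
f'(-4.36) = -80.48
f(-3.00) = 94.00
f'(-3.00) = -56.00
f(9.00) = 718.00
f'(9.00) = 160.00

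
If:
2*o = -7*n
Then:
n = -2*o/7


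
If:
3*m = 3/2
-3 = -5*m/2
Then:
No Solution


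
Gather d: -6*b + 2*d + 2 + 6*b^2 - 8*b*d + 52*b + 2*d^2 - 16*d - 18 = 6*b^2 + 46*b + 2*d^2 + d*(-8*b - 14) - 16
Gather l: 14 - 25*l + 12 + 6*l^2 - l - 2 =6*l^2 - 26*l + 24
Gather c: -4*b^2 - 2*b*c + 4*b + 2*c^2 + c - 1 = -4*b^2 + 4*b + 2*c^2 + c*(1 - 2*b) - 1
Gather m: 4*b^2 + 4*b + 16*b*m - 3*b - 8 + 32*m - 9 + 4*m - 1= 4*b^2 + b + m*(16*b + 36) - 18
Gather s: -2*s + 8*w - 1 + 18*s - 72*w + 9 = 16*s - 64*w + 8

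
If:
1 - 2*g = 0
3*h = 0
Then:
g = 1/2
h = 0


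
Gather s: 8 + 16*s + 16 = 16*s + 24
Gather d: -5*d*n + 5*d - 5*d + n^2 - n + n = -5*d*n + n^2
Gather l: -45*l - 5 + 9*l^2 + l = 9*l^2 - 44*l - 5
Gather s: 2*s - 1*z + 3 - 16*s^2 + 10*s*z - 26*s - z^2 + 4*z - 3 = -16*s^2 + s*(10*z - 24) - z^2 + 3*z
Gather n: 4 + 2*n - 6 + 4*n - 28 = 6*n - 30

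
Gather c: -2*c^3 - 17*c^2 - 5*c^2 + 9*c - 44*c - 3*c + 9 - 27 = -2*c^3 - 22*c^2 - 38*c - 18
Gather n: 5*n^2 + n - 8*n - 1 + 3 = 5*n^2 - 7*n + 2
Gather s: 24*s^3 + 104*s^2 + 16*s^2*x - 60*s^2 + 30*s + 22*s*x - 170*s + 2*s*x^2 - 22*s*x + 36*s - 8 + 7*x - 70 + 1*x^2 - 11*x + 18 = 24*s^3 + s^2*(16*x + 44) + s*(2*x^2 - 104) + x^2 - 4*x - 60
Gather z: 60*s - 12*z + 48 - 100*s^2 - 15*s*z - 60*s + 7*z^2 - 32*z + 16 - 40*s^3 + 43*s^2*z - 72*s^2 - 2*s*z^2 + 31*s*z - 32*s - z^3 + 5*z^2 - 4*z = -40*s^3 - 172*s^2 - 32*s - z^3 + z^2*(12 - 2*s) + z*(43*s^2 + 16*s - 48) + 64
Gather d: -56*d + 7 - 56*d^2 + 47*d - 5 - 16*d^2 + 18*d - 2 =-72*d^2 + 9*d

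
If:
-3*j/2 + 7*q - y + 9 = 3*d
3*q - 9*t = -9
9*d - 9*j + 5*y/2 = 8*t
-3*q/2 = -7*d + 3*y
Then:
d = 1761*y/3266 - 558/1633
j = 3253*y/4899 - 1238/1633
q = 843*y/1633 - 2604/1633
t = 281*y/1633 + 765/1633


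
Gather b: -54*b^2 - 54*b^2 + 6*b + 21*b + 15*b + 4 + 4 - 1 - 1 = -108*b^2 + 42*b + 6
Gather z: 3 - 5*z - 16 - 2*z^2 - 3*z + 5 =-2*z^2 - 8*z - 8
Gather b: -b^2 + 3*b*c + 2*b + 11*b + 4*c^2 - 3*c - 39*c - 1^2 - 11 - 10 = -b^2 + b*(3*c + 13) + 4*c^2 - 42*c - 22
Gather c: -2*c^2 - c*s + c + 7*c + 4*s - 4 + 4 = -2*c^2 + c*(8 - s) + 4*s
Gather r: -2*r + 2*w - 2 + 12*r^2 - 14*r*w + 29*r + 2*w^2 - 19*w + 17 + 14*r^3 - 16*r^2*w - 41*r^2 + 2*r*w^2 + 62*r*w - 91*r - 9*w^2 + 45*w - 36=14*r^3 + r^2*(-16*w - 29) + r*(2*w^2 + 48*w - 64) - 7*w^2 + 28*w - 21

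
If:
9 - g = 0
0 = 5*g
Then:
No Solution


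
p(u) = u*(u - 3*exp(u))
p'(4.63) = -1722.20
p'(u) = u*(1 - 3*exp(u)) + u - 3*exp(u)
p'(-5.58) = -11.11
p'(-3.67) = -7.14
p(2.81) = -132.13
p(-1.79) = 4.10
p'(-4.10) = -8.05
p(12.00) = -5859028.49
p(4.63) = -1402.48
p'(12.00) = -6347412.87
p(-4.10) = 17.01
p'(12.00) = -6347412.87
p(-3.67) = 13.75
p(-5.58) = 31.20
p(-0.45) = 1.06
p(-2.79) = 8.30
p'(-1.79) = -3.18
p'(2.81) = -184.23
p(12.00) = -5859028.49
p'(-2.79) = -5.25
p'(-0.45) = -1.95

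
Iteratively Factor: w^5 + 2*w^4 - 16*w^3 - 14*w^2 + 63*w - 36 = (w - 3)*(w^4 + 5*w^3 - w^2 - 17*w + 12) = (w - 3)*(w - 1)*(w^3 + 6*w^2 + 5*w - 12) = (w - 3)*(w - 1)*(w + 3)*(w^2 + 3*w - 4) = (w - 3)*(w - 1)^2*(w + 3)*(w + 4)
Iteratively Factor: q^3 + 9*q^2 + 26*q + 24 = (q + 2)*(q^2 + 7*q + 12) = (q + 2)*(q + 4)*(q + 3)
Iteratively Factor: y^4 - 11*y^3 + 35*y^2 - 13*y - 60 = (y + 1)*(y^3 - 12*y^2 + 47*y - 60) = (y - 5)*(y + 1)*(y^2 - 7*y + 12) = (y - 5)*(y - 3)*(y + 1)*(y - 4)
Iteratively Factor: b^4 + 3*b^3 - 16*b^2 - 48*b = (b + 3)*(b^3 - 16*b) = (b + 3)*(b + 4)*(b^2 - 4*b) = b*(b + 3)*(b + 4)*(b - 4)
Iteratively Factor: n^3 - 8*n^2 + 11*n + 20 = (n + 1)*(n^2 - 9*n + 20) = (n - 5)*(n + 1)*(n - 4)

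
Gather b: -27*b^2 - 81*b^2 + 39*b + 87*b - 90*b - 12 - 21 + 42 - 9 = -108*b^2 + 36*b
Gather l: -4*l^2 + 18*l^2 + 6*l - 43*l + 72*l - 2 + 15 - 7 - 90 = 14*l^2 + 35*l - 84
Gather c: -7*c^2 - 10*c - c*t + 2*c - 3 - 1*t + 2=-7*c^2 + c*(-t - 8) - t - 1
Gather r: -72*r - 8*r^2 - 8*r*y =-8*r^2 + r*(-8*y - 72)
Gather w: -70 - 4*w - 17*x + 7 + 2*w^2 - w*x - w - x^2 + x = 2*w^2 + w*(-x - 5) - x^2 - 16*x - 63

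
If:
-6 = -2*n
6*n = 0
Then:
No Solution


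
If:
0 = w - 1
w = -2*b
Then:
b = -1/2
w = 1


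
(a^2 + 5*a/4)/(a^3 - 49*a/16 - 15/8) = 4*a/(4*a^2 - 5*a - 6)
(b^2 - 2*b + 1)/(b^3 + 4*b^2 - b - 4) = (b - 1)/(b^2 + 5*b + 4)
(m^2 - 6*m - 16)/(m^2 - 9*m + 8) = (m + 2)/(m - 1)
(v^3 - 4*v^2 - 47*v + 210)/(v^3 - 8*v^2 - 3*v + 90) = (v + 7)/(v + 3)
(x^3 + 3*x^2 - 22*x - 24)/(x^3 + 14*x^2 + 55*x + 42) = (x - 4)/(x + 7)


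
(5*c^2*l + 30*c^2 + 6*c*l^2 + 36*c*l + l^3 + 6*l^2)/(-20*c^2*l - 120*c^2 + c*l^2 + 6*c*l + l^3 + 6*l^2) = (-c - l)/(4*c - l)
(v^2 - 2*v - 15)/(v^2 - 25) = (v + 3)/(v + 5)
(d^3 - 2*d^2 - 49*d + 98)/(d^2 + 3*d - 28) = (d^2 - 9*d + 14)/(d - 4)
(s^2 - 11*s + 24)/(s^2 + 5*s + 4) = (s^2 - 11*s + 24)/(s^2 + 5*s + 4)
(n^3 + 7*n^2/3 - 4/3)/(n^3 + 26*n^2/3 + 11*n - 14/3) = (3*n^2 + n - 2)/(3*n^2 + 20*n - 7)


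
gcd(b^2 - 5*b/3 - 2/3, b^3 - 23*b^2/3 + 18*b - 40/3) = b - 2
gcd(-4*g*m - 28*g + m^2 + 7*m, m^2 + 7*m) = m + 7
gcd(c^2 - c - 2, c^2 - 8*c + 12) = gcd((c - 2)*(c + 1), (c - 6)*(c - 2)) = c - 2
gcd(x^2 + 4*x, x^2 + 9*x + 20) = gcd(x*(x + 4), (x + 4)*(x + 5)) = x + 4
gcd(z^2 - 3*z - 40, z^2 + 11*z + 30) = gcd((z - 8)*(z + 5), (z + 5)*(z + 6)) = z + 5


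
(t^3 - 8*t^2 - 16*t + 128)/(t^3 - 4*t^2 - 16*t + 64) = (t - 8)/(t - 4)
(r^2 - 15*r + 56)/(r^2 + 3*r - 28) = (r^2 - 15*r + 56)/(r^2 + 3*r - 28)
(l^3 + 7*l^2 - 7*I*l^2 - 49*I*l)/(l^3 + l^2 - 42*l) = (l - 7*I)/(l - 6)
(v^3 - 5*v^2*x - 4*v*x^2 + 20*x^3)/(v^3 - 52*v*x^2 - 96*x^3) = (-v^2 + 7*v*x - 10*x^2)/(-v^2 + 2*v*x + 48*x^2)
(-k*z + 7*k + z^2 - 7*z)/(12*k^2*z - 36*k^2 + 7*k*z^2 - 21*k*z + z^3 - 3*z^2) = (-k*z + 7*k + z^2 - 7*z)/(12*k^2*z - 36*k^2 + 7*k*z^2 - 21*k*z + z^3 - 3*z^2)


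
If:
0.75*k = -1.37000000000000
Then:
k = -1.83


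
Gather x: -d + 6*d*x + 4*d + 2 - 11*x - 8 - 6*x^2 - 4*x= 3*d - 6*x^2 + x*(6*d - 15) - 6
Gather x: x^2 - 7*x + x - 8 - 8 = x^2 - 6*x - 16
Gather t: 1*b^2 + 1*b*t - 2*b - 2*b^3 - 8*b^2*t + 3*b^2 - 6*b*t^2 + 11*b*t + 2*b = -2*b^3 + 4*b^2 - 6*b*t^2 + t*(-8*b^2 + 12*b)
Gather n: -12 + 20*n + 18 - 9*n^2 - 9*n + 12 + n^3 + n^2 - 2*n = n^3 - 8*n^2 + 9*n + 18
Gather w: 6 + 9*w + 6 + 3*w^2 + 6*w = 3*w^2 + 15*w + 12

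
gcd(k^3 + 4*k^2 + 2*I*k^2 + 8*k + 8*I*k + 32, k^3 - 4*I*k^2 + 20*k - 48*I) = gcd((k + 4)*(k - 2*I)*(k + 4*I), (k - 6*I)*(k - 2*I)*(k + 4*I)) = k^2 + 2*I*k + 8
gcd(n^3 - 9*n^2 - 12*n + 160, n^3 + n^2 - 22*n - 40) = n^2 - n - 20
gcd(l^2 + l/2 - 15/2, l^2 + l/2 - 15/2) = l^2 + l/2 - 15/2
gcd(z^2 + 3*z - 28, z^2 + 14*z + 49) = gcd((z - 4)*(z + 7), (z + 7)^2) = z + 7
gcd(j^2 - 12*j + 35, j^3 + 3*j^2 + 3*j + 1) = 1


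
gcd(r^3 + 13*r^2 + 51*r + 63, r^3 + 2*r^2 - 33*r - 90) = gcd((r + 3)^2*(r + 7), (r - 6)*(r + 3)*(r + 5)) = r + 3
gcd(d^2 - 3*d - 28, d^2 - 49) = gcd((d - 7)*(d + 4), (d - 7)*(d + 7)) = d - 7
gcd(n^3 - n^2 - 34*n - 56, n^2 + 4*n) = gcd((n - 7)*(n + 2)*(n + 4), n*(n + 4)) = n + 4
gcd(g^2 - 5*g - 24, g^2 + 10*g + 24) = 1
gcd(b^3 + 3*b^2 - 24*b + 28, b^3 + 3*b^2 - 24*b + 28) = b^3 + 3*b^2 - 24*b + 28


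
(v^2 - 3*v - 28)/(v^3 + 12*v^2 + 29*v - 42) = (v^2 - 3*v - 28)/(v^3 + 12*v^2 + 29*v - 42)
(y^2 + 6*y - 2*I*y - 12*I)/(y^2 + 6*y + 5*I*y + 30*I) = (y - 2*I)/(y + 5*I)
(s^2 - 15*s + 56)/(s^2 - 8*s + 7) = (s - 8)/(s - 1)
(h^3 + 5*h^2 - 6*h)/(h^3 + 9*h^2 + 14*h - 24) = h/(h + 4)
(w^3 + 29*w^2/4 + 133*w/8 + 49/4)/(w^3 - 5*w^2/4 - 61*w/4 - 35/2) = (w + 7/2)/(w - 5)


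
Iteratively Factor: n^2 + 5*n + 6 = (n + 3)*(n + 2)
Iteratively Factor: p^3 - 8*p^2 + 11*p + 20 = (p - 5)*(p^2 - 3*p - 4) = (p - 5)*(p - 4)*(p + 1)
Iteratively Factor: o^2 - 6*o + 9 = (o - 3)*(o - 3)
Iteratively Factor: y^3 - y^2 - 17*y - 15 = (y + 3)*(y^2 - 4*y - 5) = (y - 5)*(y + 3)*(y + 1)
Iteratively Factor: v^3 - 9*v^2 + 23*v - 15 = (v - 1)*(v^2 - 8*v + 15) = (v - 5)*(v - 1)*(v - 3)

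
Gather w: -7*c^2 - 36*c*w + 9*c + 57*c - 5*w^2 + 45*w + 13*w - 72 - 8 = -7*c^2 + 66*c - 5*w^2 + w*(58 - 36*c) - 80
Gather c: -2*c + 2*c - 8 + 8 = 0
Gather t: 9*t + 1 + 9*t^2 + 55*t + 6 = 9*t^2 + 64*t + 7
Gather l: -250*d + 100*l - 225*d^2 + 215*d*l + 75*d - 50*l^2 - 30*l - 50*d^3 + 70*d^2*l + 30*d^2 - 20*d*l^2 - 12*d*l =-50*d^3 - 195*d^2 - 175*d + l^2*(-20*d - 50) + l*(70*d^2 + 203*d + 70)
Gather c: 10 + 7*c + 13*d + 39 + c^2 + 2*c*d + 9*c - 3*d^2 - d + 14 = c^2 + c*(2*d + 16) - 3*d^2 + 12*d + 63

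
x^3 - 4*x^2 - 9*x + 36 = (x - 4)*(x - 3)*(x + 3)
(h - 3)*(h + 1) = h^2 - 2*h - 3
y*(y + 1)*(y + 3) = y^3 + 4*y^2 + 3*y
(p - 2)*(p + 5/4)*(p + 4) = p^3 + 13*p^2/4 - 11*p/2 - 10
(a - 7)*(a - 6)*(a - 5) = a^3 - 18*a^2 + 107*a - 210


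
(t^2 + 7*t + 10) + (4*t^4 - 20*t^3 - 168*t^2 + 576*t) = 4*t^4 - 20*t^3 - 167*t^2 + 583*t + 10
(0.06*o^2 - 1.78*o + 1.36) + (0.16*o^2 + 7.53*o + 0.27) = 0.22*o^2 + 5.75*o + 1.63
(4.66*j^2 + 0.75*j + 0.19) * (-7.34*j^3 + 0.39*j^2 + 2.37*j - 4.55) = -34.2044*j^5 - 3.6876*j^4 + 9.9421*j^3 - 19.3514*j^2 - 2.9622*j - 0.8645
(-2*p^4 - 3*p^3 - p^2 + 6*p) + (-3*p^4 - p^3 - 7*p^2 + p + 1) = -5*p^4 - 4*p^3 - 8*p^2 + 7*p + 1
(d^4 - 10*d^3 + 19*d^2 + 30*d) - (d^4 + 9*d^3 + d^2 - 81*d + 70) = -19*d^3 + 18*d^2 + 111*d - 70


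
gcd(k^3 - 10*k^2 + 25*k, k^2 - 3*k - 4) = 1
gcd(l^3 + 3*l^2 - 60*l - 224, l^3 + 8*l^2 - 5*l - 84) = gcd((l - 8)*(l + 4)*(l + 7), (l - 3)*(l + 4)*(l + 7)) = l^2 + 11*l + 28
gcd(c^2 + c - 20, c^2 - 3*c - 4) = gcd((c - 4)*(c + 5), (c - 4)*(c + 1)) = c - 4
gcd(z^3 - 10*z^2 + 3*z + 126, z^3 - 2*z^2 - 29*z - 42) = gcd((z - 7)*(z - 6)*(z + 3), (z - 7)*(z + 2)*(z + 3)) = z^2 - 4*z - 21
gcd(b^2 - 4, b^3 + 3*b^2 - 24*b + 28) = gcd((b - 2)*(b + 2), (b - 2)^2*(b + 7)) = b - 2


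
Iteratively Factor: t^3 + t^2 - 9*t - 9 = (t - 3)*(t^2 + 4*t + 3) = (t - 3)*(t + 1)*(t + 3)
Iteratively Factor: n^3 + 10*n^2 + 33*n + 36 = (n + 4)*(n^2 + 6*n + 9) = (n + 3)*(n + 4)*(n + 3)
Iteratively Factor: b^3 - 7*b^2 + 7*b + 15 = (b + 1)*(b^2 - 8*b + 15) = (b - 5)*(b + 1)*(b - 3)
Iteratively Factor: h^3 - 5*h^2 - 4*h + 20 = (h + 2)*(h^2 - 7*h + 10) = (h - 2)*(h + 2)*(h - 5)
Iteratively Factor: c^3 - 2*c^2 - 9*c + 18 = (c - 3)*(c^2 + c - 6) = (c - 3)*(c - 2)*(c + 3)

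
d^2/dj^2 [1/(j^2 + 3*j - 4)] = 2*(-j^2 - 3*j + (2*j + 3)^2 + 4)/(j^2 + 3*j - 4)^3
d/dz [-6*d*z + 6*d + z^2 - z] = -6*d + 2*z - 1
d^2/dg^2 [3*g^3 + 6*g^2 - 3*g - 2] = 18*g + 12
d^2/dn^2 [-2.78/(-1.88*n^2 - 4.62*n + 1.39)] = (-19.651264*n^2 - 48.291936*n + 2.78*(3.76*n + 4.62)*(7.52*n + 9.24) + 14.529392)/(1.88*n^2 + 4.62*n - 1.39)^3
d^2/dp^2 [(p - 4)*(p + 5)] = 2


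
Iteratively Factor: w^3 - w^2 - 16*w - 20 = (w + 2)*(w^2 - 3*w - 10) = (w - 5)*(w + 2)*(w + 2)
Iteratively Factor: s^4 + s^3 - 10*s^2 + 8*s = (s + 4)*(s^3 - 3*s^2 + 2*s) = s*(s + 4)*(s^2 - 3*s + 2) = s*(s - 1)*(s + 4)*(s - 2)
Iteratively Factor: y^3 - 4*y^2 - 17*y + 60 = (y + 4)*(y^2 - 8*y + 15) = (y - 3)*(y + 4)*(y - 5)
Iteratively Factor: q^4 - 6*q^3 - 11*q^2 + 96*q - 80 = (q - 4)*(q^3 - 2*q^2 - 19*q + 20) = (q - 4)*(q + 4)*(q^2 - 6*q + 5) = (q - 5)*(q - 4)*(q + 4)*(q - 1)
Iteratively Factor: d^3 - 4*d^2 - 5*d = (d)*(d^2 - 4*d - 5) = d*(d + 1)*(d - 5)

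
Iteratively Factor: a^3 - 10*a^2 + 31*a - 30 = (a - 3)*(a^2 - 7*a + 10) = (a - 3)*(a - 2)*(a - 5)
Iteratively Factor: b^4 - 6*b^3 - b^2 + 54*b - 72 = (b - 4)*(b^3 - 2*b^2 - 9*b + 18) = (b - 4)*(b - 3)*(b^2 + b - 6) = (b - 4)*(b - 3)*(b + 3)*(b - 2)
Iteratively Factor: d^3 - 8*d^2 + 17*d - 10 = (d - 2)*(d^2 - 6*d + 5) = (d - 2)*(d - 1)*(d - 5)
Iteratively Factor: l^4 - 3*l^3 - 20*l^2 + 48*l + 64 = (l - 4)*(l^3 + l^2 - 16*l - 16) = (l - 4)*(l + 4)*(l^2 - 3*l - 4) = (l - 4)*(l + 1)*(l + 4)*(l - 4)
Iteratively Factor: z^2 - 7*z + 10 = (z - 2)*(z - 5)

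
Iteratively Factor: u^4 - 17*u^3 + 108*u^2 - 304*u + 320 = (u - 4)*(u^3 - 13*u^2 + 56*u - 80) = (u - 4)^2*(u^2 - 9*u + 20) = (u - 4)^3*(u - 5)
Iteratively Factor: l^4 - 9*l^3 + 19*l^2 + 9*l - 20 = (l - 5)*(l^3 - 4*l^2 - l + 4) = (l - 5)*(l - 4)*(l^2 - 1) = (l - 5)*(l - 4)*(l - 1)*(l + 1)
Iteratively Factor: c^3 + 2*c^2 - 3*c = (c + 3)*(c^2 - c) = (c - 1)*(c + 3)*(c)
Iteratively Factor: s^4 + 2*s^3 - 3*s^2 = (s)*(s^3 + 2*s^2 - 3*s) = s*(s - 1)*(s^2 + 3*s) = s^2*(s - 1)*(s + 3)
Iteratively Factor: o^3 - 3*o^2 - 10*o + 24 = (o - 4)*(o^2 + o - 6) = (o - 4)*(o + 3)*(o - 2)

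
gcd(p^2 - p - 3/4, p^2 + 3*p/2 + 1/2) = p + 1/2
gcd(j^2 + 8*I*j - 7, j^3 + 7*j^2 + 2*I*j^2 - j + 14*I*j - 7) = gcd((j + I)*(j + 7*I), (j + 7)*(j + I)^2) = j + I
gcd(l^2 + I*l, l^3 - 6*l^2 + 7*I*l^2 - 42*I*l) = l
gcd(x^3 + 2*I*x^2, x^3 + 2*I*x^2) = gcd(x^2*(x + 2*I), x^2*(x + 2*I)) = x^3 + 2*I*x^2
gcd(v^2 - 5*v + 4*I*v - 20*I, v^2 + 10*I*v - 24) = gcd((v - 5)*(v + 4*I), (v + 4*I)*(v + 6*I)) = v + 4*I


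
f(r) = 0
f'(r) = 0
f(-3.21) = 0.00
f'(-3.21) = 0.00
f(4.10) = 0.00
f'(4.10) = 0.00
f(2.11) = 0.00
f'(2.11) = 0.00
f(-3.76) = 0.00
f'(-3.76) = 0.00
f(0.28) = 0.00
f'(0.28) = 0.00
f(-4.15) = 0.00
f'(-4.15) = 0.00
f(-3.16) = 0.00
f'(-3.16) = 0.00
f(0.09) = 0.00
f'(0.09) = 0.00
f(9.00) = 0.00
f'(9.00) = 0.00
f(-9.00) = 0.00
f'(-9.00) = 0.00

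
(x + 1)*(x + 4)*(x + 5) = x^3 + 10*x^2 + 29*x + 20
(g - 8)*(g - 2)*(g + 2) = g^3 - 8*g^2 - 4*g + 32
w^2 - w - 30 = (w - 6)*(w + 5)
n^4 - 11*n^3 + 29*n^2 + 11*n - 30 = (n - 6)*(n - 5)*(n - 1)*(n + 1)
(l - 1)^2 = l^2 - 2*l + 1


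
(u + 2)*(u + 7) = u^2 + 9*u + 14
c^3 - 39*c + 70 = (c - 5)*(c - 2)*(c + 7)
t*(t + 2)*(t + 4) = t^3 + 6*t^2 + 8*t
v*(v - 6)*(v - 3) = v^3 - 9*v^2 + 18*v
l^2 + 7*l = l*(l + 7)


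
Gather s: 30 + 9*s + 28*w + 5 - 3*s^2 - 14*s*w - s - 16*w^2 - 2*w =-3*s^2 + s*(8 - 14*w) - 16*w^2 + 26*w + 35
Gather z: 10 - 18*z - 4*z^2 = -4*z^2 - 18*z + 10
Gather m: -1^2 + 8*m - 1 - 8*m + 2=0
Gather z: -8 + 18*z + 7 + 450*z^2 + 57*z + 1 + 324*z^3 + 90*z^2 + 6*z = 324*z^3 + 540*z^2 + 81*z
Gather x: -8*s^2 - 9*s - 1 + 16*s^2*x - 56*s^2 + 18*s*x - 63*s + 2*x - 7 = -64*s^2 - 72*s + x*(16*s^2 + 18*s + 2) - 8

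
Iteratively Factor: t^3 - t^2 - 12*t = (t)*(t^2 - t - 12) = t*(t - 4)*(t + 3)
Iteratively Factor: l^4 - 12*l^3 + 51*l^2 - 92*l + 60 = (l - 2)*(l^3 - 10*l^2 + 31*l - 30) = (l - 3)*(l - 2)*(l^2 - 7*l + 10) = (l - 3)*(l - 2)^2*(l - 5)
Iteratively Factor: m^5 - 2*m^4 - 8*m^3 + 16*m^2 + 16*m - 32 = (m - 2)*(m^4 - 8*m^2 + 16) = (m - 2)^2*(m^3 + 2*m^2 - 4*m - 8) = (m - 2)^2*(m + 2)*(m^2 - 4) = (m - 2)^3*(m + 2)*(m + 2)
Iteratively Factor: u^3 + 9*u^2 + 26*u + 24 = (u + 2)*(u^2 + 7*u + 12) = (u + 2)*(u + 3)*(u + 4)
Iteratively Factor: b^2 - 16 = (b - 4)*(b + 4)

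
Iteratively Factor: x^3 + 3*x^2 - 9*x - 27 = (x - 3)*(x^2 + 6*x + 9) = (x - 3)*(x + 3)*(x + 3)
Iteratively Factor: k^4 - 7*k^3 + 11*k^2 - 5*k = (k - 1)*(k^3 - 6*k^2 + 5*k) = (k - 1)^2*(k^2 - 5*k) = (k - 5)*(k - 1)^2*(k)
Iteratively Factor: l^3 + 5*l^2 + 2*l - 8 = (l + 4)*(l^2 + l - 2) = (l - 1)*(l + 4)*(l + 2)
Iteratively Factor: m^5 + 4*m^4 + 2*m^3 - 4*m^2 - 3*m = (m + 1)*(m^4 + 3*m^3 - m^2 - 3*m) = m*(m + 1)*(m^3 + 3*m^2 - m - 3) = m*(m + 1)^2*(m^2 + 2*m - 3) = m*(m - 1)*(m + 1)^2*(m + 3)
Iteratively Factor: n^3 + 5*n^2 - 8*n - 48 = (n + 4)*(n^2 + n - 12) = (n - 3)*(n + 4)*(n + 4)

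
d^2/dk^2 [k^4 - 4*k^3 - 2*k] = 12*k*(k - 2)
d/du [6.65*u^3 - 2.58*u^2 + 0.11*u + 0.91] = 19.95*u^2 - 5.16*u + 0.11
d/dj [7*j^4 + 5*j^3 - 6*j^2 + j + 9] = 28*j^3 + 15*j^2 - 12*j + 1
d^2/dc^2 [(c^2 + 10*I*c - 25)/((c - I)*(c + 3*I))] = 8*(2*I*c^3 - 21*c^2 - 60*I*c + 61)/(c^6 + 6*I*c^5 - 3*c^4 + 28*I*c^3 - 9*c^2 + 54*I*c + 27)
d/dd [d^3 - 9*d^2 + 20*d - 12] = 3*d^2 - 18*d + 20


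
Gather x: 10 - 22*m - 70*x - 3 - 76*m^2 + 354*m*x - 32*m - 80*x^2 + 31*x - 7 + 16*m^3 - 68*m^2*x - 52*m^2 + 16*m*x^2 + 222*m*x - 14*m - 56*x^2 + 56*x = 16*m^3 - 128*m^2 - 68*m + x^2*(16*m - 136) + x*(-68*m^2 + 576*m + 17)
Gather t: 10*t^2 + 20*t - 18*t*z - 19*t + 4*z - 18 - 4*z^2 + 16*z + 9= 10*t^2 + t*(1 - 18*z) - 4*z^2 + 20*z - 9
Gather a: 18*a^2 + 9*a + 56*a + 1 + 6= 18*a^2 + 65*a + 7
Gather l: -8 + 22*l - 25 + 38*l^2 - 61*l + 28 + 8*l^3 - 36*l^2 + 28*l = 8*l^3 + 2*l^2 - 11*l - 5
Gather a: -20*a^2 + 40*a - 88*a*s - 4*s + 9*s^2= -20*a^2 + a*(40 - 88*s) + 9*s^2 - 4*s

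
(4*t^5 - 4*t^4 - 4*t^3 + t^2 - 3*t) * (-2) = -8*t^5 + 8*t^4 + 8*t^3 - 2*t^2 + 6*t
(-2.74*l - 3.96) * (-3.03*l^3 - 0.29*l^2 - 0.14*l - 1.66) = 8.3022*l^4 + 12.7934*l^3 + 1.532*l^2 + 5.1028*l + 6.5736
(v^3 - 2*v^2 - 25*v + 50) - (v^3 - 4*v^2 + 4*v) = 2*v^2 - 29*v + 50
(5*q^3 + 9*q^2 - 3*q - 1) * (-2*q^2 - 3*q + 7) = -10*q^5 - 33*q^4 + 14*q^3 + 74*q^2 - 18*q - 7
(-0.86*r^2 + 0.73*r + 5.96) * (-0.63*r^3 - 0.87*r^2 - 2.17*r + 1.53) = 0.5418*r^5 + 0.2883*r^4 - 2.5237*r^3 - 8.0851*r^2 - 11.8163*r + 9.1188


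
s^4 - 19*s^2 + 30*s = s*(s - 3)*(s - 2)*(s + 5)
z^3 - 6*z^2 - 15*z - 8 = (z - 8)*(z + 1)^2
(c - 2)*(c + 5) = c^2 + 3*c - 10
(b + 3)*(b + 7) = b^2 + 10*b + 21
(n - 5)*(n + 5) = n^2 - 25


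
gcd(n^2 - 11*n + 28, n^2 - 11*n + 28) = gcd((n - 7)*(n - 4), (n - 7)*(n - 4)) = n^2 - 11*n + 28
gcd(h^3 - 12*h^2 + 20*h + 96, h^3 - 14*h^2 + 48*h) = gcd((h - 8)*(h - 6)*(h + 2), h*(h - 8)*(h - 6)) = h^2 - 14*h + 48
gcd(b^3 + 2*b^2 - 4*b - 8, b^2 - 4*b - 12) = b + 2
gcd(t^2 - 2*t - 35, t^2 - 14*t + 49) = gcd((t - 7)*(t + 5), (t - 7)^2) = t - 7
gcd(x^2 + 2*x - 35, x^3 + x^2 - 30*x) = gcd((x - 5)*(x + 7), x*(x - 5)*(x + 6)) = x - 5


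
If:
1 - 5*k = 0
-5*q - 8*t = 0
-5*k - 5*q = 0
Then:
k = 1/5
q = -1/5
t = 1/8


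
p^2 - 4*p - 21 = (p - 7)*(p + 3)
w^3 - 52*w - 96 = (w - 8)*(w + 2)*(w + 6)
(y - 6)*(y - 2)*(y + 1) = y^3 - 7*y^2 + 4*y + 12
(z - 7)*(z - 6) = z^2 - 13*z + 42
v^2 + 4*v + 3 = (v + 1)*(v + 3)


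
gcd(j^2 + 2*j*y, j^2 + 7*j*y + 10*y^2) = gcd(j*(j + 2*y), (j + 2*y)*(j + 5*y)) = j + 2*y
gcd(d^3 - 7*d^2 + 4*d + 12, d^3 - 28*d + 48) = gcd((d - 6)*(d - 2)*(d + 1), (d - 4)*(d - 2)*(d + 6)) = d - 2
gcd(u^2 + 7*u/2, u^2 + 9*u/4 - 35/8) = u + 7/2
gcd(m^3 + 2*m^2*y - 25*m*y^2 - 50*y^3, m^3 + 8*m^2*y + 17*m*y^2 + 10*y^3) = m^2 + 7*m*y + 10*y^2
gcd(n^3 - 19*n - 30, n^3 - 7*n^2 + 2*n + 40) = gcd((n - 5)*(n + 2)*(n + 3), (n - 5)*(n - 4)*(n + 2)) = n^2 - 3*n - 10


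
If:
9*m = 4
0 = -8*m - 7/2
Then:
No Solution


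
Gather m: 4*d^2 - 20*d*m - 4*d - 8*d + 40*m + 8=4*d^2 - 12*d + m*(40 - 20*d) + 8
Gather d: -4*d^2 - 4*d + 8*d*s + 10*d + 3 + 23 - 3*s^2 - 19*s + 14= -4*d^2 + d*(8*s + 6) - 3*s^2 - 19*s + 40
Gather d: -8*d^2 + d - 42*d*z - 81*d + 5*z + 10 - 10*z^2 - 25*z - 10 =-8*d^2 + d*(-42*z - 80) - 10*z^2 - 20*z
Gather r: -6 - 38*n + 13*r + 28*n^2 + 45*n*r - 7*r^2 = 28*n^2 - 38*n - 7*r^2 + r*(45*n + 13) - 6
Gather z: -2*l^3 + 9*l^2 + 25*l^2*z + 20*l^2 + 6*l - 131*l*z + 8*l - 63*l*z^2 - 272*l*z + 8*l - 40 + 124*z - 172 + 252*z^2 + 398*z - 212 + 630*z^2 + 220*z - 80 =-2*l^3 + 29*l^2 + 22*l + z^2*(882 - 63*l) + z*(25*l^2 - 403*l + 742) - 504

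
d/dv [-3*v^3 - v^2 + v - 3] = -9*v^2 - 2*v + 1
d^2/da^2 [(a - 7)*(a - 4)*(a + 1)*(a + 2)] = 12*a^2 - 48*a - 6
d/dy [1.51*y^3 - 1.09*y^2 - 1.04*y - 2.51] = 4.53*y^2 - 2.18*y - 1.04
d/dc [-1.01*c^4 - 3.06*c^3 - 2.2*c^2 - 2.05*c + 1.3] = -4.04*c^3 - 9.18*c^2 - 4.4*c - 2.05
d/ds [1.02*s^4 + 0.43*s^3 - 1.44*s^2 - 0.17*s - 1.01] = 4.08*s^3 + 1.29*s^2 - 2.88*s - 0.17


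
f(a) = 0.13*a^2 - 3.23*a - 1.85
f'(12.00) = -0.11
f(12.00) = -21.89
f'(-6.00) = -4.79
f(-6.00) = 22.21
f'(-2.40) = -3.85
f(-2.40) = 6.65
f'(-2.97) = -4.00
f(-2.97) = 8.89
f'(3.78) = -2.25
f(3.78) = -12.20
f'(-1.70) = -3.67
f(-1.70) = 4.02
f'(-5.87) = -4.76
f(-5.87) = 21.59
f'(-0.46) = -3.35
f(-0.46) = -0.34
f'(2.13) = -2.68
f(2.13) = -8.14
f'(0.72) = -3.04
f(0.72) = -4.11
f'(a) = 0.26*a - 3.23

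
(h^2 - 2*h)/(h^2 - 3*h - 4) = h*(2 - h)/(-h^2 + 3*h + 4)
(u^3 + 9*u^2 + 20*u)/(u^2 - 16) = u*(u + 5)/(u - 4)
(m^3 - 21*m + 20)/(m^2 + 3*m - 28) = (m^2 + 4*m - 5)/(m + 7)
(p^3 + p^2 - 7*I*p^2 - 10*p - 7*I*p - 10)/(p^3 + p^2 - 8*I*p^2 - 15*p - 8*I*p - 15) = (p - 2*I)/(p - 3*I)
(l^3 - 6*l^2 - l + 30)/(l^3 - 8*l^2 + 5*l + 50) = (l - 3)/(l - 5)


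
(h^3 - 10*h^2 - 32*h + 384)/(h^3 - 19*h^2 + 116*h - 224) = (h^2 - 2*h - 48)/(h^2 - 11*h + 28)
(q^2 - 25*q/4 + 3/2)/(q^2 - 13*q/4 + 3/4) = (q - 6)/(q - 3)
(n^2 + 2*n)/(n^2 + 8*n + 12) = n/(n + 6)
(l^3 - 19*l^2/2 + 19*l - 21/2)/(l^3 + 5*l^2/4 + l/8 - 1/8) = 4*(2*l^3 - 19*l^2 + 38*l - 21)/(8*l^3 + 10*l^2 + l - 1)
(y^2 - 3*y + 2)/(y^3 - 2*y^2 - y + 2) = 1/(y + 1)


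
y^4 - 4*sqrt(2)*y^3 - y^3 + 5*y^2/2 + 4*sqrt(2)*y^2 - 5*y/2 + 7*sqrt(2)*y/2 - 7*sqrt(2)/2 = (y - 1)*(y - 7*sqrt(2)/2)*(y - sqrt(2))*(y + sqrt(2)/2)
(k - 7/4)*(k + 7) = k^2 + 21*k/4 - 49/4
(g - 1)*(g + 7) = g^2 + 6*g - 7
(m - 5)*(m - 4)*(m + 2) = m^3 - 7*m^2 + 2*m + 40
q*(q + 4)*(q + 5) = q^3 + 9*q^2 + 20*q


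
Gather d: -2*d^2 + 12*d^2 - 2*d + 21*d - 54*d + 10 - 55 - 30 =10*d^2 - 35*d - 75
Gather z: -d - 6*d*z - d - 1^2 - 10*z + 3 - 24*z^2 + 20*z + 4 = -2*d - 24*z^2 + z*(10 - 6*d) + 6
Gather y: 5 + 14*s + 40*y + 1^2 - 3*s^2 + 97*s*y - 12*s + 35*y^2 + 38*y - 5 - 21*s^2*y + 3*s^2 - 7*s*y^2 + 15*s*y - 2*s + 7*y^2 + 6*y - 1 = y^2*(42 - 7*s) + y*(-21*s^2 + 112*s + 84)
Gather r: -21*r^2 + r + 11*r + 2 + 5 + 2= -21*r^2 + 12*r + 9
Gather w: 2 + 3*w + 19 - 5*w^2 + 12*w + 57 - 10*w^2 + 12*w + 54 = -15*w^2 + 27*w + 132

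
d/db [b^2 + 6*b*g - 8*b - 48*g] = 2*b + 6*g - 8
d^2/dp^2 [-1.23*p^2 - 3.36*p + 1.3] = -2.46000000000000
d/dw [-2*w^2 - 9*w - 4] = -4*w - 9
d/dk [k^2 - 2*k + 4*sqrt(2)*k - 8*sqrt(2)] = 2*k - 2 + 4*sqrt(2)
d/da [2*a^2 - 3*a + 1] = 4*a - 3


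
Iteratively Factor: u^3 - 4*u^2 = (u)*(u^2 - 4*u) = u*(u - 4)*(u)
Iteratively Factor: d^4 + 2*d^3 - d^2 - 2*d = (d - 1)*(d^3 + 3*d^2 + 2*d) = (d - 1)*(d + 1)*(d^2 + 2*d) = (d - 1)*(d + 1)*(d + 2)*(d)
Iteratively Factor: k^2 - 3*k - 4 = (k - 4)*(k + 1)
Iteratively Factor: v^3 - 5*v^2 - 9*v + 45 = (v - 5)*(v^2 - 9) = (v - 5)*(v - 3)*(v + 3)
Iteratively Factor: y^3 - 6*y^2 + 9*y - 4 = (y - 4)*(y^2 - 2*y + 1) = (y - 4)*(y - 1)*(y - 1)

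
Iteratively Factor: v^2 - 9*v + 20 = (v - 4)*(v - 5)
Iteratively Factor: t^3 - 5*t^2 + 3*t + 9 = (t - 3)*(t^2 - 2*t - 3) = (t - 3)*(t + 1)*(t - 3)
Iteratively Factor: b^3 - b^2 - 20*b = (b + 4)*(b^2 - 5*b) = (b - 5)*(b + 4)*(b)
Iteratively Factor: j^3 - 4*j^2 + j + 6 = (j + 1)*(j^2 - 5*j + 6) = (j - 2)*(j + 1)*(j - 3)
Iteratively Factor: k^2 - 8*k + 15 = (k - 5)*(k - 3)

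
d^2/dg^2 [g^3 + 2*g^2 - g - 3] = 6*g + 4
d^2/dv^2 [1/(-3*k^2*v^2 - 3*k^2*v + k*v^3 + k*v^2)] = 2*(v*(3*k - 3*v - 1)*(3*k*v + 3*k - v^2 - v) - (6*k*v + 3*k - 3*v^2 - 2*v)^2)/(k*v^3*(3*k*v + 3*k - v^2 - v)^3)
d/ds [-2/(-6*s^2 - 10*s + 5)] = 4*(-6*s - 5)/(6*s^2 + 10*s - 5)^2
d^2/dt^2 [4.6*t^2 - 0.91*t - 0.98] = 9.20000000000000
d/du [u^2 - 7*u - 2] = 2*u - 7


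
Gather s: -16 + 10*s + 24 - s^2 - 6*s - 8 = -s^2 + 4*s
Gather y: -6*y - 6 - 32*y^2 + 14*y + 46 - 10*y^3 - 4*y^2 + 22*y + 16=-10*y^3 - 36*y^2 + 30*y + 56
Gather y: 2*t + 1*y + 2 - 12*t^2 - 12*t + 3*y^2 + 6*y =-12*t^2 - 10*t + 3*y^2 + 7*y + 2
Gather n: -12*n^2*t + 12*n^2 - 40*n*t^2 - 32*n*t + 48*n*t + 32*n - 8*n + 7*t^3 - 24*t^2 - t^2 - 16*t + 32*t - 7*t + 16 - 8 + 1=n^2*(12 - 12*t) + n*(-40*t^2 + 16*t + 24) + 7*t^3 - 25*t^2 + 9*t + 9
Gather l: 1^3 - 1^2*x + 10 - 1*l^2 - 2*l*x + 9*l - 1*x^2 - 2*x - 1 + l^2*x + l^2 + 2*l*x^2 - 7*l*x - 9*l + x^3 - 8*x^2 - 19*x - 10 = l^2*x + l*(2*x^2 - 9*x) + x^3 - 9*x^2 - 22*x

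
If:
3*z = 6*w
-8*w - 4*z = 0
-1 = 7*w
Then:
No Solution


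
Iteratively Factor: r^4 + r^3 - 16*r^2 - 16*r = (r + 1)*(r^3 - 16*r) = (r + 1)*(r + 4)*(r^2 - 4*r) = r*(r + 1)*(r + 4)*(r - 4)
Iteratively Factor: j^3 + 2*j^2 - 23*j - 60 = (j + 3)*(j^2 - j - 20) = (j - 5)*(j + 3)*(j + 4)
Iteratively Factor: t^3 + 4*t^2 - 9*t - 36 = (t + 3)*(t^2 + t - 12) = (t - 3)*(t + 3)*(t + 4)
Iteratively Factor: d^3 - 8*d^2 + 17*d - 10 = (d - 2)*(d^2 - 6*d + 5) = (d - 5)*(d - 2)*(d - 1)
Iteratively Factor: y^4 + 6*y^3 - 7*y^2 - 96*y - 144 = (y + 4)*(y^3 + 2*y^2 - 15*y - 36) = (y - 4)*(y + 4)*(y^2 + 6*y + 9) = (y - 4)*(y + 3)*(y + 4)*(y + 3)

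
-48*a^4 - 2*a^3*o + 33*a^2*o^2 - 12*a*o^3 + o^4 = (-8*a + o)*(-3*a + o)*(-2*a + o)*(a + o)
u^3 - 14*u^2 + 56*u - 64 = (u - 8)*(u - 4)*(u - 2)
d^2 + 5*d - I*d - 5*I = (d + 5)*(d - I)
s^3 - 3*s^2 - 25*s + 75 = (s - 5)*(s - 3)*(s + 5)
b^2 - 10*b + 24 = (b - 6)*(b - 4)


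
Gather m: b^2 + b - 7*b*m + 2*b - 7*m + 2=b^2 + 3*b + m*(-7*b - 7) + 2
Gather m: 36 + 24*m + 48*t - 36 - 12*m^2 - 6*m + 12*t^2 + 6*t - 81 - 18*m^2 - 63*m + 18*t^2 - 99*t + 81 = -30*m^2 - 45*m + 30*t^2 - 45*t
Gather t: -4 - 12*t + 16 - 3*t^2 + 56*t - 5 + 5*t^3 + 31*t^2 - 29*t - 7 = 5*t^3 + 28*t^2 + 15*t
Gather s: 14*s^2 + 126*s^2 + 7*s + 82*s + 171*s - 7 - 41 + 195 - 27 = 140*s^2 + 260*s + 120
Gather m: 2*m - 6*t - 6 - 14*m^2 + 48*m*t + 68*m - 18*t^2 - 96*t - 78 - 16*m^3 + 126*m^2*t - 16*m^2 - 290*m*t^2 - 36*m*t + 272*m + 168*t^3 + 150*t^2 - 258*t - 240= -16*m^3 + m^2*(126*t - 30) + m*(-290*t^2 + 12*t + 342) + 168*t^3 + 132*t^2 - 360*t - 324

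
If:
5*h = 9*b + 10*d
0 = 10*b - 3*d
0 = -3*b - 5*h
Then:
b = 0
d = 0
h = 0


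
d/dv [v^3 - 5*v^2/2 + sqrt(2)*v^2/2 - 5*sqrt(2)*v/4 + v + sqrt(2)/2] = 3*v^2 - 5*v + sqrt(2)*v - 5*sqrt(2)/4 + 1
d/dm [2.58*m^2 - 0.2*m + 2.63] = 5.16*m - 0.2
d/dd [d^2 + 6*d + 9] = 2*d + 6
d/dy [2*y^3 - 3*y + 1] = 6*y^2 - 3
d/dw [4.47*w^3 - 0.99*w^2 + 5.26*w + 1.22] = 13.41*w^2 - 1.98*w + 5.26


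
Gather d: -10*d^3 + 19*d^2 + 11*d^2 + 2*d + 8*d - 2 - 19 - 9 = -10*d^3 + 30*d^2 + 10*d - 30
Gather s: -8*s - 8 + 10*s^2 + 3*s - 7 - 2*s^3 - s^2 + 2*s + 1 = -2*s^3 + 9*s^2 - 3*s - 14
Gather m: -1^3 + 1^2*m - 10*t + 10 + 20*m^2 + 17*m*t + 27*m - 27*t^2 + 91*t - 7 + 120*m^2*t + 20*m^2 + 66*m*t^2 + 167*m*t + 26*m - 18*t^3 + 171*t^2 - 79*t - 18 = m^2*(120*t + 40) + m*(66*t^2 + 184*t + 54) - 18*t^3 + 144*t^2 + 2*t - 16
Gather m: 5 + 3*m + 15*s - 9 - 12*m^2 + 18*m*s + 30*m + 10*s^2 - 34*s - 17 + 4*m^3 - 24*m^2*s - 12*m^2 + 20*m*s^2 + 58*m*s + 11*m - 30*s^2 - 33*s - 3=4*m^3 + m^2*(-24*s - 24) + m*(20*s^2 + 76*s + 44) - 20*s^2 - 52*s - 24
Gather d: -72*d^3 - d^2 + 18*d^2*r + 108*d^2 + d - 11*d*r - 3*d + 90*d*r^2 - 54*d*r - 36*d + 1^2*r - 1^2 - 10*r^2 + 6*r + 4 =-72*d^3 + d^2*(18*r + 107) + d*(90*r^2 - 65*r - 38) - 10*r^2 + 7*r + 3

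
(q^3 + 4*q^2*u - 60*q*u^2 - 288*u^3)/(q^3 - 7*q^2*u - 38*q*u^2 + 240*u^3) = (q + 6*u)/(q - 5*u)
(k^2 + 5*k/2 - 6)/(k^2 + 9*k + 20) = (k - 3/2)/(k + 5)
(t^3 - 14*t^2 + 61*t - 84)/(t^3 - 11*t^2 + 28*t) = (t - 3)/t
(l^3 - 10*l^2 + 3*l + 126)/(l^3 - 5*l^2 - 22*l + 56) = (l^2 - 3*l - 18)/(l^2 + 2*l - 8)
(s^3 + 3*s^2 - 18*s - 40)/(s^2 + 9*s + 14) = (s^2 + s - 20)/(s + 7)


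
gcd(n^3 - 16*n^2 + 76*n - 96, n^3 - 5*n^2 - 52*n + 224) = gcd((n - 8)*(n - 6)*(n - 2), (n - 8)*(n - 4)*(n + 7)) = n - 8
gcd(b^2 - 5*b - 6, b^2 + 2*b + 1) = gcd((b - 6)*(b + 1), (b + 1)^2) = b + 1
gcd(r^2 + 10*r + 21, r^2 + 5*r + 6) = r + 3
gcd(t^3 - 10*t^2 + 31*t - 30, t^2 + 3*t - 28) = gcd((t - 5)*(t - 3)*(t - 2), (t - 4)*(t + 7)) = 1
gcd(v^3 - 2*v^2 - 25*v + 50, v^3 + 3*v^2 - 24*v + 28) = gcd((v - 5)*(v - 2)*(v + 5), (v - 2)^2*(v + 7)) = v - 2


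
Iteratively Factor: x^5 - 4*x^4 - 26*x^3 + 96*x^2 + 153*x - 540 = (x + 4)*(x^4 - 8*x^3 + 6*x^2 + 72*x - 135) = (x - 3)*(x + 4)*(x^3 - 5*x^2 - 9*x + 45) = (x - 3)^2*(x + 4)*(x^2 - 2*x - 15) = (x - 3)^2*(x + 3)*(x + 4)*(x - 5)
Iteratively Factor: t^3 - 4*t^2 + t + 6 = (t - 2)*(t^2 - 2*t - 3) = (t - 2)*(t + 1)*(t - 3)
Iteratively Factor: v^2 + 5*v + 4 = (v + 4)*(v + 1)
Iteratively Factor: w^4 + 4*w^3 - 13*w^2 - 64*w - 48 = (w + 1)*(w^3 + 3*w^2 - 16*w - 48) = (w + 1)*(w + 3)*(w^2 - 16) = (w + 1)*(w + 3)*(w + 4)*(w - 4)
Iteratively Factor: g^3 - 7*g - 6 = (g + 1)*(g^2 - g - 6) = (g + 1)*(g + 2)*(g - 3)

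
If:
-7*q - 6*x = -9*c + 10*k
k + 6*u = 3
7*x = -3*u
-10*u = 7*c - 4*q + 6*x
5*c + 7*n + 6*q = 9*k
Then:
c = -1388*x/39 - 120/13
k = 14*x + 3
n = 27442*x/273 + 2211/91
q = -866*x/13 - 210/13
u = -7*x/3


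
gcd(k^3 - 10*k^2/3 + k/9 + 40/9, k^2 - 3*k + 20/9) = k - 5/3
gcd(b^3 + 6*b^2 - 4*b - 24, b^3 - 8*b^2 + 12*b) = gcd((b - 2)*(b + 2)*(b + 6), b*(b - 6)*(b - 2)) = b - 2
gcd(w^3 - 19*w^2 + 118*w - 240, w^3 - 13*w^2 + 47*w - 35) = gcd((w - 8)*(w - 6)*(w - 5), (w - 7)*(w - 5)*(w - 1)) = w - 5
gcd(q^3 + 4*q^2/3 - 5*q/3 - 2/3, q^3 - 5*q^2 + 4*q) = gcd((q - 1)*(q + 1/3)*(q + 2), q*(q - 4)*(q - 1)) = q - 1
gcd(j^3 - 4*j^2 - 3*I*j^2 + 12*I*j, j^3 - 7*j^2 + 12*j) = j^2 - 4*j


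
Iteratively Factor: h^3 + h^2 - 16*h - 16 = (h + 4)*(h^2 - 3*h - 4) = (h + 1)*(h + 4)*(h - 4)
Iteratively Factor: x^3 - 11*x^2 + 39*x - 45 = (x - 3)*(x^2 - 8*x + 15) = (x - 5)*(x - 3)*(x - 3)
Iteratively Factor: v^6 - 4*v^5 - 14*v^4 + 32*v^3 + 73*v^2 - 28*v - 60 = (v - 3)*(v^5 - v^4 - 17*v^3 - 19*v^2 + 16*v + 20) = (v - 3)*(v + 2)*(v^4 - 3*v^3 - 11*v^2 + 3*v + 10) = (v - 3)*(v + 1)*(v + 2)*(v^3 - 4*v^2 - 7*v + 10) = (v - 5)*(v - 3)*(v + 1)*(v + 2)*(v^2 + v - 2) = (v - 5)*(v - 3)*(v - 1)*(v + 1)*(v + 2)*(v + 2)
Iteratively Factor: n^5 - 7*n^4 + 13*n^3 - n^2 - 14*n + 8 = (n + 1)*(n^4 - 8*n^3 + 21*n^2 - 22*n + 8) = (n - 1)*(n + 1)*(n^3 - 7*n^2 + 14*n - 8) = (n - 1)^2*(n + 1)*(n^2 - 6*n + 8) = (n - 4)*(n - 1)^2*(n + 1)*(n - 2)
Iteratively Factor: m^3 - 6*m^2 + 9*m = (m - 3)*(m^2 - 3*m) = m*(m - 3)*(m - 3)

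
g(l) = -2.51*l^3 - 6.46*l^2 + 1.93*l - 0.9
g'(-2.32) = -8.63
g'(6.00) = -346.67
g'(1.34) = -28.90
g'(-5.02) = -122.97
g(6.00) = -764.04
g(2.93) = -113.84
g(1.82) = -33.92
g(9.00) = -2336.58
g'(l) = -7.53*l^2 - 12.92*l + 1.93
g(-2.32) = -8.81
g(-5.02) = 144.15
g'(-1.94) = -1.35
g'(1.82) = -46.53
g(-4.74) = 112.12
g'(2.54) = -79.47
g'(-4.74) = -106.01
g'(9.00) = -724.28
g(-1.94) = -10.63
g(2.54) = -78.81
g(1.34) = -15.95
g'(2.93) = -100.57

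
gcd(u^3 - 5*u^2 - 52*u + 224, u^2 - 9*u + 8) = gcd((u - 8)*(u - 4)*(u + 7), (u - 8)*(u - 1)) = u - 8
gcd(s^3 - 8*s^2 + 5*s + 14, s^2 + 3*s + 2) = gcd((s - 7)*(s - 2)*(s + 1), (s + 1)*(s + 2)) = s + 1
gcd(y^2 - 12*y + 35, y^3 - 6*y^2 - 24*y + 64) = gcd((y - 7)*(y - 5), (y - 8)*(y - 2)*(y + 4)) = 1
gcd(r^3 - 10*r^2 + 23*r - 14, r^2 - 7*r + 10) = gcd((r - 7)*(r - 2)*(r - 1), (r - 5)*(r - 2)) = r - 2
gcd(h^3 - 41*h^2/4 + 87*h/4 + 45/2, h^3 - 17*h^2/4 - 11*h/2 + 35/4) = h - 5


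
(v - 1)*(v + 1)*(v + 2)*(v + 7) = v^4 + 9*v^3 + 13*v^2 - 9*v - 14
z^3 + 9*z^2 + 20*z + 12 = (z + 1)*(z + 2)*(z + 6)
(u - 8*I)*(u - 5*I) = u^2 - 13*I*u - 40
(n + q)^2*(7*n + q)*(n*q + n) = 7*n^4*q + 7*n^4 + 15*n^3*q^2 + 15*n^3*q + 9*n^2*q^3 + 9*n^2*q^2 + n*q^4 + n*q^3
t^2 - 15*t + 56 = (t - 8)*(t - 7)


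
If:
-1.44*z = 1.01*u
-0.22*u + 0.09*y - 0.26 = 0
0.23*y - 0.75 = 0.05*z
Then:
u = 0.14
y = 3.24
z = -0.10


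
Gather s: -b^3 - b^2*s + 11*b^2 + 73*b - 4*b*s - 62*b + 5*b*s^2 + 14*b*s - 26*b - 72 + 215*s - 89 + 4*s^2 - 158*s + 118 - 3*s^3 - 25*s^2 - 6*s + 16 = -b^3 + 11*b^2 - 15*b - 3*s^3 + s^2*(5*b - 21) + s*(-b^2 + 10*b + 51) - 27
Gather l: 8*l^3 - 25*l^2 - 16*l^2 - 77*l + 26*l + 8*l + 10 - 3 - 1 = 8*l^3 - 41*l^2 - 43*l + 6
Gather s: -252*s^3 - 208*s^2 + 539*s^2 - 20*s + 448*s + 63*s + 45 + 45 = -252*s^3 + 331*s^2 + 491*s + 90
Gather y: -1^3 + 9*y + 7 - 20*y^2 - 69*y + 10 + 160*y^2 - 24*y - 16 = 140*y^2 - 84*y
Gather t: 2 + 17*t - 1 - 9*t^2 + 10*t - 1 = -9*t^2 + 27*t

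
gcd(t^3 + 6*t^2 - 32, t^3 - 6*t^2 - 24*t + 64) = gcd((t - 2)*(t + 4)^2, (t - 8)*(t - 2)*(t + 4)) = t^2 + 2*t - 8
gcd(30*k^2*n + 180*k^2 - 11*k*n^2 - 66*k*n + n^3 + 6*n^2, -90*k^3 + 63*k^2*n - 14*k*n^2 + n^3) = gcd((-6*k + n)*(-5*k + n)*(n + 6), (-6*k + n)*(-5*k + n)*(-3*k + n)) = 30*k^2 - 11*k*n + n^2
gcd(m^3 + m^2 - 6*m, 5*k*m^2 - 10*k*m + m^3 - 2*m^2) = m^2 - 2*m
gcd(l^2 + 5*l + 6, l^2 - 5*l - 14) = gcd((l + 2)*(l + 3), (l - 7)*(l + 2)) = l + 2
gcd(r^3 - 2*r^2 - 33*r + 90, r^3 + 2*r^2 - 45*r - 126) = r + 6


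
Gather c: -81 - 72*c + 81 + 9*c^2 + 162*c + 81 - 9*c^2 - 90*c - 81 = 0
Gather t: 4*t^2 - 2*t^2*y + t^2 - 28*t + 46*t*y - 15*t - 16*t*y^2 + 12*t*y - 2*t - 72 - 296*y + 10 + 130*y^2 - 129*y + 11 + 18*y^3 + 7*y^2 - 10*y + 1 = t^2*(5 - 2*y) + t*(-16*y^2 + 58*y - 45) + 18*y^3 + 137*y^2 - 435*y - 50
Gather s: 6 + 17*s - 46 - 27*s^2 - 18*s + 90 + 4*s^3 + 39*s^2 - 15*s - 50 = 4*s^3 + 12*s^2 - 16*s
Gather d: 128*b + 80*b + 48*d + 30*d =208*b + 78*d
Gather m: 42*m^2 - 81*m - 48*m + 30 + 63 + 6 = 42*m^2 - 129*m + 99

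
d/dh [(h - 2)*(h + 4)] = 2*h + 2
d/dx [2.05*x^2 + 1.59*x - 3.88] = 4.1*x + 1.59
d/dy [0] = 0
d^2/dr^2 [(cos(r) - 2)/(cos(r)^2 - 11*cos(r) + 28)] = (-9*(1 - cos(2*r))^2*cos(r)/4 - 3*(1 - cos(2*r))^2/4 - 251*cos(r)/2 - 154*cos(2*r) + 24*cos(3*r) + cos(5*r)/2 + 93)/((cos(r) - 7)^3*(cos(r) - 4)^3)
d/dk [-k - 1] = -1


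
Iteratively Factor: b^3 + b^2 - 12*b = (b - 3)*(b^2 + 4*b) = b*(b - 3)*(b + 4)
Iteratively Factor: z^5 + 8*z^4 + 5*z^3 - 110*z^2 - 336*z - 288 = (z + 3)*(z^4 + 5*z^3 - 10*z^2 - 80*z - 96) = (z - 4)*(z + 3)*(z^3 + 9*z^2 + 26*z + 24) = (z - 4)*(z + 3)^2*(z^2 + 6*z + 8) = (z - 4)*(z + 3)^2*(z + 4)*(z + 2)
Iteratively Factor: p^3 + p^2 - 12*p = (p + 4)*(p^2 - 3*p) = p*(p + 4)*(p - 3)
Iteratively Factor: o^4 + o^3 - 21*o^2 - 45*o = (o + 3)*(o^3 - 2*o^2 - 15*o) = (o + 3)^2*(o^2 - 5*o) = o*(o + 3)^2*(o - 5)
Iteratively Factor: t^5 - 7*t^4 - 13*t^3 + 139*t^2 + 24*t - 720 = (t + 3)*(t^4 - 10*t^3 + 17*t^2 + 88*t - 240) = (t - 5)*(t + 3)*(t^3 - 5*t^2 - 8*t + 48) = (t - 5)*(t - 4)*(t + 3)*(t^2 - t - 12) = (t - 5)*(t - 4)^2*(t + 3)*(t + 3)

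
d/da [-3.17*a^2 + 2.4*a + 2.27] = 2.4 - 6.34*a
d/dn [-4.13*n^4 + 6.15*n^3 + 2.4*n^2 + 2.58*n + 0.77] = -16.52*n^3 + 18.45*n^2 + 4.8*n + 2.58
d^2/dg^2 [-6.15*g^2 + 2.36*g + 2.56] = -12.3000000000000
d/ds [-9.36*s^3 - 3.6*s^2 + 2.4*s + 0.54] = -28.08*s^2 - 7.2*s + 2.4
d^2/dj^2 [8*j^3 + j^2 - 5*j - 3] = 48*j + 2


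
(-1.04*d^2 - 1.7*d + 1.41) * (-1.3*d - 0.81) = 1.352*d^3 + 3.0524*d^2 - 0.456*d - 1.1421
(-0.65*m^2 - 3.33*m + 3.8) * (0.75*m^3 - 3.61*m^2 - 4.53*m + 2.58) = -0.4875*m^5 - 0.151*m^4 + 17.8158*m^3 - 0.310099999999997*m^2 - 25.8054*m + 9.804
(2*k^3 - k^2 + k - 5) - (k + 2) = 2*k^3 - k^2 - 7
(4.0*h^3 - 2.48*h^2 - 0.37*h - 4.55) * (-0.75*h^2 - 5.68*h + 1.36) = -3.0*h^5 - 20.86*h^4 + 19.8039*h^3 + 2.1413*h^2 + 25.3408*h - 6.188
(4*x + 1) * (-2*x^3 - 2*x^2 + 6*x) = -8*x^4 - 10*x^3 + 22*x^2 + 6*x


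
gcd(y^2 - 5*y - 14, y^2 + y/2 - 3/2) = 1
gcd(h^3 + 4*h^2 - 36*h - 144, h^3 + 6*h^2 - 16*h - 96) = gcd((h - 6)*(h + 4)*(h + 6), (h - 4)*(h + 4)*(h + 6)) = h^2 + 10*h + 24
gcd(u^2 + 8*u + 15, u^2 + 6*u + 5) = u + 5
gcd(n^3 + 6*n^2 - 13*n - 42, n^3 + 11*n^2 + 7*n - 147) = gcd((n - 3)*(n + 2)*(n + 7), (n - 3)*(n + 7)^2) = n^2 + 4*n - 21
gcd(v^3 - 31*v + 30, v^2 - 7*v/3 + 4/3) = v - 1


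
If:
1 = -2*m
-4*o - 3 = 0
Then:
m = -1/2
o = -3/4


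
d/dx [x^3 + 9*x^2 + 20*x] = 3*x^2 + 18*x + 20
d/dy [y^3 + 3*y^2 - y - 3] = 3*y^2 + 6*y - 1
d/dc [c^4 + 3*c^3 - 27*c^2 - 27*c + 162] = 4*c^3 + 9*c^2 - 54*c - 27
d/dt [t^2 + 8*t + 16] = 2*t + 8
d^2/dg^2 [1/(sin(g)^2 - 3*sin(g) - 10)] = (-4*sin(g)^4 + 9*sin(g)^3 - 43*sin(g)^2 + 12*sin(g) + 38)/((sin(g) - 5)^3*(sin(g) + 2)^3)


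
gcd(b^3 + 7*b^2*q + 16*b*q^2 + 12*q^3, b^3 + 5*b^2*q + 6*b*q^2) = b^2 + 5*b*q + 6*q^2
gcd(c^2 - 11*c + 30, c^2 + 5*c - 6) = 1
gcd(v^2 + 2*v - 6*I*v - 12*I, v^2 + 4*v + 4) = v + 2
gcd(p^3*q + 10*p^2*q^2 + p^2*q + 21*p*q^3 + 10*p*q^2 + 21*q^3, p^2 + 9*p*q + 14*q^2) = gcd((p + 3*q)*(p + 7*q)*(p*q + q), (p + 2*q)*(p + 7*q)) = p + 7*q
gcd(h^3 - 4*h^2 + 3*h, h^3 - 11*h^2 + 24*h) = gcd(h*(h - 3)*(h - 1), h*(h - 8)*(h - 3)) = h^2 - 3*h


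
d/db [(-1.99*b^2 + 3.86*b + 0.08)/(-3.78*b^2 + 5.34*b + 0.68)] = (3.96420000000001*b^2 - 2.1016*b + 2.1976)/(14.2884*b^4 - 40.3704*b^3 + 23.3748*b^2 + 7.2624*b + 0.4624)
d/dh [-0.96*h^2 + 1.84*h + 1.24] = 1.84 - 1.92*h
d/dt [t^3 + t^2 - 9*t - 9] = 3*t^2 + 2*t - 9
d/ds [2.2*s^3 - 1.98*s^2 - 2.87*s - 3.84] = 6.6*s^2 - 3.96*s - 2.87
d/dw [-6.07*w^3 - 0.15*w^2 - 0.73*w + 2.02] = -18.21*w^2 - 0.3*w - 0.73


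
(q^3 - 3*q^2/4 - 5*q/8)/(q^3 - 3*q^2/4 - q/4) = (-8*q^2 + 6*q + 5)/(2*(-4*q^2 + 3*q + 1))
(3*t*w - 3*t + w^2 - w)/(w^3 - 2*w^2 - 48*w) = (-3*t*w + 3*t - w^2 + w)/(w*(-w^2 + 2*w + 48))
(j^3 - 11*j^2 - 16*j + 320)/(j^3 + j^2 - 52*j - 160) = (j - 8)/(j + 4)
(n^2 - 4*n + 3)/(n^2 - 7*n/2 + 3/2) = 2*(n - 1)/(2*n - 1)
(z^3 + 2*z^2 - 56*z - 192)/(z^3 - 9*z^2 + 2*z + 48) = (z^2 + 10*z + 24)/(z^2 - z - 6)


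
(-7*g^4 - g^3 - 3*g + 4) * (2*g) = -14*g^5 - 2*g^4 - 6*g^2 + 8*g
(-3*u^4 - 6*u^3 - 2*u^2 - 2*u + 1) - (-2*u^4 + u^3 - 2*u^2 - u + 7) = -u^4 - 7*u^3 - u - 6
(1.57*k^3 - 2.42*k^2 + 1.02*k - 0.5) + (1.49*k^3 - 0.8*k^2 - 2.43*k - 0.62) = 3.06*k^3 - 3.22*k^2 - 1.41*k - 1.12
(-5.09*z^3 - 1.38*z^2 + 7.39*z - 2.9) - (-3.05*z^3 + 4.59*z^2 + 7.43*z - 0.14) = -2.04*z^3 - 5.97*z^2 - 0.04*z - 2.76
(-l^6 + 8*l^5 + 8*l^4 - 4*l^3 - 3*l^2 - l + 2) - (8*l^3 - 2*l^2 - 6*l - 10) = -l^6 + 8*l^5 + 8*l^4 - 12*l^3 - l^2 + 5*l + 12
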